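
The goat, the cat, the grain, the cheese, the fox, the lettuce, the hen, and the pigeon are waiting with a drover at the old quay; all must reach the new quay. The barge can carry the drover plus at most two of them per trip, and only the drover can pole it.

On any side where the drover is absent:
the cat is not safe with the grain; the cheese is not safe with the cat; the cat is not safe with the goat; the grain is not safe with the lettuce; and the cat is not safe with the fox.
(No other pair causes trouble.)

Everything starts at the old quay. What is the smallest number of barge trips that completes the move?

9

Counting alone: the drover can take at most 2 across per trip to the new quay, so moving all 8 needs at least 4 loaded trips out, with a return between consecutive ones — at least 7 crossings.
The safety rule pushes this higher. Following every safe sequence of crossings, the most of the 8 that can be at the new quay as the barge arrives there on crossing 7 is 7 — never all 8.
So no plan with fewer than 9 crossings exists, and this one achieves 9:
1. Drover goes to the new quay with the cat and the grain.  [the old quay: the cheese, the fox, the goat, the hen, the lettuce, the pigeon | the new quay: the cat, the grain]
2. Drover goes back to the old quay with the cat.  [the old quay: the cat, the cheese, the fox, the goat, the hen, the lettuce, the pigeon | the new quay: the grain]
3. Drover goes to the new quay with the cat and the goat.  [the old quay: the cheese, the fox, the hen, the lettuce, the pigeon | the new quay: the cat, the goat, the grain]
4. Drover goes back to the old quay with the cat.  [the old quay: the cat, the cheese, the fox, the hen, the lettuce, the pigeon | the new quay: the goat, the grain]
5. Drover goes to the new quay with the cheese and the fox.  [the old quay: the cat, the hen, the lettuce, the pigeon | the new quay: the cheese, the fox, the goat, the grain]
6. Drover goes back to the old quay alone.  [the old quay: the cat, the hen, the lettuce, the pigeon | the new quay: the cheese, the fox, the goat, the grain]
7. Drover goes to the new quay with the hen and the pigeon.  [the old quay: the cat, the lettuce | the new quay: the cheese, the fox, the goat, the grain, the hen, the pigeon]
8. Drover goes back to the old quay alone.  [the old quay: the cat, the lettuce | the new quay: the cheese, the fox, the goat, the grain, the hen, the pigeon]
9. Drover goes to the new quay with the cat and the lettuce.  [the old quay: — | the new quay: the cat, the cheese, the fox, the goat, the grain, the hen, the lettuce, the pigeon]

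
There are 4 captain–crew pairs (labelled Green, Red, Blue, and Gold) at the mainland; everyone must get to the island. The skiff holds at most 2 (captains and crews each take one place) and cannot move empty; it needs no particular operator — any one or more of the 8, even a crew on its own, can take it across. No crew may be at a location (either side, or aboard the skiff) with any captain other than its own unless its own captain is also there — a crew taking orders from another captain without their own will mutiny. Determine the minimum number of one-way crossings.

Following every safe sequence of crossings from the start, the most of the 8 that can be at the island as the skiff arrives there on crossings 1, 3, 5 is 2, 3, 4 respectively; the best ever achieved is 4 of 8.
From crossing 7 on, no configuration arises that was not already reachable earlier: only 44 distinct safe configurations (who is on which side, and where the skiff is) can ever be reached, none of them has everyone across, and every continuation just revisits them. So no valid plan exists.

impossible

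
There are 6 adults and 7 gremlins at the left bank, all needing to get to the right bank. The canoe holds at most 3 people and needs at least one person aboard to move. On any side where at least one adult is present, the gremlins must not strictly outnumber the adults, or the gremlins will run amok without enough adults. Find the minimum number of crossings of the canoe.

impossible

The gremlins already outnumber the adults at the left bank before anyone moves, so the starting position itself is disallowed.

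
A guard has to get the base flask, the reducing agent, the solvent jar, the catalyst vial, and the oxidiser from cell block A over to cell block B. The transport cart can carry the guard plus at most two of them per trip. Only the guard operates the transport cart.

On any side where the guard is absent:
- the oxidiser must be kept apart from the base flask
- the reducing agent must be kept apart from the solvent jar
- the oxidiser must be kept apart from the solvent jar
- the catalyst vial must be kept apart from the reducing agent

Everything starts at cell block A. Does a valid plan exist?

Yes

1. Guard goes to cell block B with the oxidiser and the reducing agent.
2. Guard goes back to cell block A alone.
3. Guard goes to cell block B with the base flask.
4. Guard goes back to cell block A with the oxidiser.
5. Guard goes to cell block B with the catalyst vial and the solvent jar.
6. Guard goes back to cell block A with the reducing agent.
7. Guard goes to cell block B with the oxidiser and the reducing agent.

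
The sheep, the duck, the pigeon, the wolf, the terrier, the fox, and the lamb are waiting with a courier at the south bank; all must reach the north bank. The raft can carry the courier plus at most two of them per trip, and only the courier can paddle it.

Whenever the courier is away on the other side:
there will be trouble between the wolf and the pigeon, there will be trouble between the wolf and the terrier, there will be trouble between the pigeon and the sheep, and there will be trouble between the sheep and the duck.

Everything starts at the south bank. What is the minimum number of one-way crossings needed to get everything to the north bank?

Counting alone: the courier can take at most 2 across per trip to the north bank, so moving all 7 needs at least 4 loaded trips out, with a return between consecutive ones — at least 7 crossings.
The safety rule pushes this higher. Following every safe sequence of crossings, the most of the 7 that can be at the north bank as the raft arrives there on crossing 7 is 6 — never all 7.
So no plan with fewer than 9 crossings exists, and this one achieves 9:
1. Courier goes to the north bank with the sheep and the wolf.  [the south bank: the duck, the fox, the lamb, the pigeon, the terrier | the north bank: the sheep, the wolf]
2. Courier goes back to the south bank alone.  [the south bank: the duck, the fox, the lamb, the pigeon, the terrier | the north bank: the sheep, the wolf]
3. Courier goes to the north bank with the duck.  [the south bank: the fox, the lamb, the pigeon, the terrier | the north bank: the duck, the sheep, the wolf]
4. Courier goes back to the south bank with the sheep.  [the south bank: the fox, the lamb, the pigeon, the sheep, the terrier | the north bank: the duck, the wolf]
5. Courier goes to the north bank with the pigeon and the terrier.  [the south bank: the fox, the lamb, the sheep | the north bank: the duck, the pigeon, the terrier, the wolf]
6. Courier goes back to the south bank with the wolf.  [the south bank: the fox, the lamb, the sheep, the wolf | the north bank: the duck, the pigeon, the terrier]
7. Courier goes to the north bank with the fox and the lamb.  [the south bank: the sheep, the wolf | the north bank: the duck, the fox, the lamb, the pigeon, the terrier]
8. Courier goes back to the south bank alone.  [the south bank: the sheep, the wolf | the north bank: the duck, the fox, the lamb, the pigeon, the terrier]
9. Courier goes to the north bank with the sheep and the wolf.  [the south bank: — | the north bank: the duck, the fox, the lamb, the pigeon, the sheep, the terrier, the wolf]

9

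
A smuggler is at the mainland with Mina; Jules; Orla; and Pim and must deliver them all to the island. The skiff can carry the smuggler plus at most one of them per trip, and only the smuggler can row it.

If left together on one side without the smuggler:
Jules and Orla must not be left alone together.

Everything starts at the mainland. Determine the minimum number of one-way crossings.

Counting alone: the smuggler can take at most 1 across per trip to the island, so moving all 4 needs at least 4 loaded trips out, with a return between consecutive ones — at least 7 crossings.
The plan below uses exactly 7 crossings, so it is optimal:
1. Smuggler goes to the island with Jules.
2. Smuggler goes back to the mainland alone.
3. Smuggler goes to the island with Mina.
4. Smuggler goes back to the mainland alone.
5. Smuggler goes to the island with Pim.
6. Smuggler goes back to the mainland alone.
7. Smuggler goes to the island with Orla.

7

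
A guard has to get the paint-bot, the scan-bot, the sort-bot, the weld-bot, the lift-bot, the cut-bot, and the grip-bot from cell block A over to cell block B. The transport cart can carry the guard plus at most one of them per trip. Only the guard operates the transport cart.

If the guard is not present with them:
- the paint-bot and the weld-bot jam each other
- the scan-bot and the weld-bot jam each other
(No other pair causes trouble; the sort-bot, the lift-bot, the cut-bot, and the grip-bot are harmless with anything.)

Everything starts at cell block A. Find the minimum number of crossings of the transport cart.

Counting alone: the guard can take at most 1 across per trip to cell block B, so moving all 7 needs at least 7 loaded trips out, with a return between consecutive ones — at least 13 crossings.
The safety rule pushes this higher. Following every safe sequence of crossings, the most of the 7 that can be at cell block B as the transport cart arrives there on crossing 13 is 6 — never all 7.
So no plan with fewer than 15 crossings exists, and this one achieves 15:
1. Guard goes to cell block B with the weld-bot.
2. Guard goes back to cell block A alone.
3. Guard goes to cell block B with the paint-bot.
4. Guard goes back to cell block A with the weld-bot.
5. Guard goes to cell block B with the scan-bot.
6. Guard goes back to cell block A alone.
7. Guard goes to cell block B with the sort-bot.
8. Guard goes back to cell block A alone.
9. Guard goes to cell block B with the lift-bot.
10. Guard goes back to cell block A alone.
11. Guard goes to cell block B with the cut-bot.
12. Guard goes back to cell block A alone.
13. Guard goes to cell block B with the grip-bot.
14. Guard goes back to cell block A alone.
15. Guard goes to cell block B with the weld-bot.

15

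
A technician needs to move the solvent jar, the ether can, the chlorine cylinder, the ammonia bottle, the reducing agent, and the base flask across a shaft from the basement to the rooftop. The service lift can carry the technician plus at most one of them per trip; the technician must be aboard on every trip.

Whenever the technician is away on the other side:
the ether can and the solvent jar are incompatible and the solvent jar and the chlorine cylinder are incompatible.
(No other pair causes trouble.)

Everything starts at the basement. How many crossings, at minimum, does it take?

13

Counting alone: the technician can take at most 1 across per trip to the rooftop, so moving all 6 needs at least 6 loaded trips out, with a return between consecutive ones — at least 11 crossings.
The safety rule pushes this higher. Following every safe sequence of crossings, the most of the 6 that can be at the rooftop as the service lift arrives there on crossing 11 is 5 — never all 6.
So no plan with fewer than 13 crossings exists, and this one achieves 13:
1. Technician goes to the rooftop with the solvent jar.  [the basement: the ammonia bottle, the base flask, the chlorine cylinder, the ether can, the reducing agent | the rooftop: the solvent jar]
2. Technician goes back to the basement alone.  [the basement: the ammonia bottle, the base flask, the chlorine cylinder, the ether can, the reducing agent | the rooftop: the solvent jar]
3. Technician goes to the rooftop with the ether can.  [the basement: the ammonia bottle, the base flask, the chlorine cylinder, the reducing agent | the rooftop: the ether can, the solvent jar]
4. Technician goes back to the basement with the solvent jar.  [the basement: the ammonia bottle, the base flask, the chlorine cylinder, the reducing agent, the solvent jar | the rooftop: the ether can]
5. Technician goes to the rooftop with the chlorine cylinder.  [the basement: the ammonia bottle, the base flask, the reducing agent, the solvent jar | the rooftop: the chlorine cylinder, the ether can]
6. Technician goes back to the basement alone.  [the basement: the ammonia bottle, the base flask, the reducing agent, the solvent jar | the rooftop: the chlorine cylinder, the ether can]
7. Technician goes to the rooftop with the ammonia bottle.  [the basement: the base flask, the reducing agent, the solvent jar | the rooftop: the ammonia bottle, the chlorine cylinder, the ether can]
8. Technician goes back to the basement alone.  [the basement: the base flask, the reducing agent, the solvent jar | the rooftop: the ammonia bottle, the chlorine cylinder, the ether can]
9. Technician goes to the rooftop with the reducing agent.  [the basement: the base flask, the solvent jar | the rooftop: the ammonia bottle, the chlorine cylinder, the ether can, the reducing agent]
10. Technician goes back to the basement alone.  [the basement: the base flask, the solvent jar | the rooftop: the ammonia bottle, the chlorine cylinder, the ether can, the reducing agent]
11. Technician goes to the rooftop with the base flask.  [the basement: the solvent jar | the rooftop: the ammonia bottle, the base flask, the chlorine cylinder, the ether can, the reducing agent]
12. Technician goes back to the basement alone.  [the basement: the solvent jar | the rooftop: the ammonia bottle, the base flask, the chlorine cylinder, the ether can, the reducing agent]
13. Technician goes to the rooftop with the solvent jar.  [the basement: — | the rooftop: the ammonia bottle, the base flask, the chlorine cylinder, the ether can, the reducing agent, the solvent jar]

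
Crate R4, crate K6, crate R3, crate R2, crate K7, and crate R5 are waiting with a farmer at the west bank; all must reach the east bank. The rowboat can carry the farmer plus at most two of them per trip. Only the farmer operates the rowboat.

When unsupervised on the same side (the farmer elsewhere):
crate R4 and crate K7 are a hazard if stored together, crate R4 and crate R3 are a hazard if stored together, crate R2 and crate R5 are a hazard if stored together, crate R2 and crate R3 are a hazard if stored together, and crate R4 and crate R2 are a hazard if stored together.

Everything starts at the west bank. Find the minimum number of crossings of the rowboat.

Counting alone: the farmer can take at most 2 across per trip to the east bank, so moving all 6 needs at least 3 loaded trips out, with a return between consecutive ones — at least 5 crossings.
The safety rule pushes this higher. Following every safe sequence of crossings, the most of the 6 that can be at the east bank as the rowboat arrives there on crossings 5, 7 is 4, 5 respectively — never all 6.
So no plan with fewer than 9 crossings exists, and this one achieves 9:
1. Farmer goes to the east bank with crate R2 and crate R4.
2. Farmer goes back to the west bank with crate R4.
3. Farmer goes to the east bank with crate K6 and crate R4.
4. Farmer goes back to the west bank with crate R4.
5. Farmer goes to the east bank with crate K7 and crate R4.
6. Farmer goes back to the west bank with crate R4.
7. Farmer goes to the east bank with crate R3 and crate R5.
8. Farmer goes back to the west bank with crate R2.
9. Farmer goes to the east bank with crate R2 and crate R4.

9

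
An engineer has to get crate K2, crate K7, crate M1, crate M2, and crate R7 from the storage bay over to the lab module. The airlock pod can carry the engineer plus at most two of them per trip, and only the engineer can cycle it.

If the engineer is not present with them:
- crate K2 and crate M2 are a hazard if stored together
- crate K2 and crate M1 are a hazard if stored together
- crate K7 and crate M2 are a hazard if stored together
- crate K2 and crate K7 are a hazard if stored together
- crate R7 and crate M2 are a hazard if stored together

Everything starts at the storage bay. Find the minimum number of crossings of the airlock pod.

Counting alone: the engineer can take at most 2 across per trip to the lab module, so moving all 5 needs at least 3 loaded trips out, with a return between consecutive ones — at least 5 crossings.
The safety rule pushes this higher. Following every safe sequence of crossings, the most of the 5 that can be at the lab module as the airlock pod arrives there on crossing 5 is 4 — never all 5.
So no plan with fewer than 7 crossings exists, and this one achieves 7:
1. Engineer goes to the lab module with crate K2 and crate M2.
2. Engineer goes back to the storage bay with crate K2.
3. Engineer goes to the lab module with crate K2 and crate M1.
4. Engineer goes back to the storage bay with crate K2.
5. Engineer goes to the lab module with crate K7 and crate R7.
6. Engineer goes back to the storage bay with crate M2.
7. Engineer goes to the lab module with crate K2 and crate M2.

7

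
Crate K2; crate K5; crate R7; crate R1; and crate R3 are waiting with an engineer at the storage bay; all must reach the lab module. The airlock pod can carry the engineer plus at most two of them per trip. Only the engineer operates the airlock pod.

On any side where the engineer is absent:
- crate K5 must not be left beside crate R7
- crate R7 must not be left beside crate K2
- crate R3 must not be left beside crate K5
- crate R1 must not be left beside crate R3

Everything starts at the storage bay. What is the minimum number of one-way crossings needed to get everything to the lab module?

7

Counting alone: the engineer can take at most 2 across per trip to the lab module, so moving all 5 needs at least 3 loaded trips out, with a return between consecutive ones — at least 5 crossings.
The safety rule pushes this higher. Following every safe sequence of crossings, the most of the 5 that can be at the lab module as the airlock pod arrives there on crossing 5 is 4 — never all 5.
So no plan with fewer than 7 crossings exists, and this one achieves 7:
1. Engineer goes to the lab module with crate R3 and crate R7.  [the storage bay: crate K2, crate K5, crate R1 | the lab module: crate R3, crate R7]
2. Engineer goes back to the storage bay alone.  [the storage bay: crate K2, crate K5, crate R1 | the lab module: crate R3, crate R7]
3. Engineer goes to the lab module with crate K2.  [the storage bay: crate K5, crate R1 | the lab module: crate K2, crate R3, crate R7]
4. Engineer goes back to the storage bay with crate R7.  [the storage bay: crate K5, crate R1, crate R7 | the lab module: crate K2, crate R3]
5. Engineer goes to the lab module with crate K5 and crate R1.  [the storage bay: crate R7 | the lab module: crate K2, crate K5, crate R1, crate R3]
6. Engineer goes back to the storage bay with crate R3.  [the storage bay: crate R3, crate R7 | the lab module: crate K2, crate K5, crate R1]
7. Engineer goes to the lab module with crate R3 and crate R7.  [the storage bay: — | the lab module: crate K2, crate K5, crate R1, crate R3, crate R7]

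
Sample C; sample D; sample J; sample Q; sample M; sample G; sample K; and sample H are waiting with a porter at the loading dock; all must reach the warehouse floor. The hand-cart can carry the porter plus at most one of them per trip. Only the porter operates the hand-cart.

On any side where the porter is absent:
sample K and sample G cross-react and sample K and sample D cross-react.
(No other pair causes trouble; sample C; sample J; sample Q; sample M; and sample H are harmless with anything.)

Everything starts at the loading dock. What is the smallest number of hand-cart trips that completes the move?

Counting alone: the porter can take at most 1 across per trip to the warehouse floor, so moving all 8 needs at least 8 loaded trips out, with a return between consecutive ones — at least 15 crossings.
The safety rule pushes this higher. Following every safe sequence of crossings, the most of the 8 that can be at the warehouse floor as the hand-cart arrives there on crossing 15 is 7 — never all 8.
So no plan with fewer than 17 crossings exists, and this one achieves 17:
1. Porter goes to the warehouse floor with sample K.
2. Porter goes back to the loading dock alone.
3. Porter goes to the warehouse floor with sample C.
4. Porter goes back to the loading dock alone.
5. Porter goes to the warehouse floor with sample D.
6. Porter goes back to the loading dock with sample K.
7. Porter goes to the warehouse floor with sample G.
8. Porter goes back to the loading dock alone.
9. Porter goes to the warehouse floor with sample J.
10. Porter goes back to the loading dock alone.
11. Porter goes to the warehouse floor with sample Q.
12. Porter goes back to the loading dock alone.
13. Porter goes to the warehouse floor with sample M.
14. Porter goes back to the loading dock alone.
15. Porter goes to the warehouse floor with sample H.
16. Porter goes back to the loading dock alone.
17. Porter goes to the warehouse floor with sample K.

17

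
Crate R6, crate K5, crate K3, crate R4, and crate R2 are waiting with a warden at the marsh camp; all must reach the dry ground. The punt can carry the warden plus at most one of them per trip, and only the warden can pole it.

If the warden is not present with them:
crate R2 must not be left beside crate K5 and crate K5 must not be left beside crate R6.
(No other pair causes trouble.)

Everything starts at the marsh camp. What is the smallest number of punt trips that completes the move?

11

Counting alone: the warden can take at most 1 across per trip to the dry ground, so moving all 5 needs at least 5 loaded trips out, with a return between consecutive ones — at least 9 crossings.
The safety rule pushes this higher. Following every safe sequence of crossings, the most of the 5 that can be at the dry ground as the punt arrives there on crossing 9 is 4 — never all 5.
So no plan with fewer than 11 crossings exists, and this one achieves 11:
1. Warden goes to the dry ground with crate K5.  [the marsh camp: crate K3, crate R2, crate R4, crate R6 | the dry ground: crate K5]
2. Warden goes back to the marsh camp alone.  [the marsh camp: crate K3, crate R2, crate R4, crate R6 | the dry ground: crate K5]
3. Warden goes to the dry ground with crate R6.  [the marsh camp: crate K3, crate R2, crate R4 | the dry ground: crate K5, crate R6]
4. Warden goes back to the marsh camp with crate K5.  [the marsh camp: crate K3, crate K5, crate R2, crate R4 | the dry ground: crate R6]
5. Warden goes to the dry ground with crate R2.  [the marsh camp: crate K3, crate K5, crate R4 | the dry ground: crate R2, crate R6]
6. Warden goes back to the marsh camp alone.  [the marsh camp: crate K3, crate K5, crate R4 | the dry ground: crate R2, crate R6]
7. Warden goes to the dry ground with crate K3.  [the marsh camp: crate K5, crate R4 | the dry ground: crate K3, crate R2, crate R6]
8. Warden goes back to the marsh camp alone.  [the marsh camp: crate K5, crate R4 | the dry ground: crate K3, crate R2, crate R6]
9. Warden goes to the dry ground with crate R4.  [the marsh camp: crate K5 | the dry ground: crate K3, crate R2, crate R4, crate R6]
10. Warden goes back to the marsh camp alone.  [the marsh camp: crate K5 | the dry ground: crate K3, crate R2, crate R4, crate R6]
11. Warden goes to the dry ground with crate K5.  [the marsh camp: — | the dry ground: crate K3, crate K5, crate R2, crate R4, crate R6]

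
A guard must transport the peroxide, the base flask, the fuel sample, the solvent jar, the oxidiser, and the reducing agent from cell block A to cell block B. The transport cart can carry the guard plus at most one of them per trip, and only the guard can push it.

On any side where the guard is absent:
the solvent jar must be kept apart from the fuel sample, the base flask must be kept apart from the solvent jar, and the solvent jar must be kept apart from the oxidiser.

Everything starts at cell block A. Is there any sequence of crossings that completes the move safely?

No

Following every safe sequence of crossings from the start, the most of the 6 that can be at cell block B as the transport cart arrives there on crossings 1, 3, 5, 7 is 1, 2, 3, 4 respectively; the best ever achieved is 4 of 6.
From crossing 9 on, no configuration arises that was not already reachable earlier: only 36 distinct safe configurations (who is on which side, and where the transport cart is) can ever be reached, none of them has everyone across, and every continuation just revisits them. So no valid plan exists.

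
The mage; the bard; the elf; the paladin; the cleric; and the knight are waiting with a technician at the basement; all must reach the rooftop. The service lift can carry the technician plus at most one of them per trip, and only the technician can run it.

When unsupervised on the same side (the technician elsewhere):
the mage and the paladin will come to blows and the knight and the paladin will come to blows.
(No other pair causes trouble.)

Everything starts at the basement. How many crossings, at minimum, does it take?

13

Counting alone: the technician can take at most 1 across per trip to the rooftop, so moving all 6 needs at least 6 loaded trips out, with a return between consecutive ones — at least 11 crossings.
The safety rule pushes this higher. Following every safe sequence of crossings, the most of the 6 that can be at the rooftop as the service lift arrives there on crossing 11 is 5 — never all 6.
So no plan with fewer than 13 crossings exists, and this one achieves 13:
1. Technician goes to the rooftop with the paladin.  [the basement: the bard, the cleric, the elf, the knight, the mage | the rooftop: the paladin]
2. Technician goes back to the basement alone.  [the basement: the bard, the cleric, the elf, the knight, the mage | the rooftop: the paladin]
3. Technician goes to the rooftop with the mage.  [the basement: the bard, the cleric, the elf, the knight | the rooftop: the mage, the paladin]
4. Technician goes back to the basement with the paladin.  [the basement: the bard, the cleric, the elf, the knight, the paladin | the rooftop: the mage]
5. Technician goes to the rooftop with the knight.  [the basement: the bard, the cleric, the elf, the paladin | the rooftop: the knight, the mage]
6. Technician goes back to the basement alone.  [the basement: the bard, the cleric, the elf, the paladin | the rooftop: the knight, the mage]
7. Technician goes to the rooftop with the bard.  [the basement: the cleric, the elf, the paladin | the rooftop: the bard, the knight, the mage]
8. Technician goes back to the basement alone.  [the basement: the cleric, the elf, the paladin | the rooftop: the bard, the knight, the mage]
9. Technician goes to the rooftop with the elf.  [the basement: the cleric, the paladin | the rooftop: the bard, the elf, the knight, the mage]
10. Technician goes back to the basement alone.  [the basement: the cleric, the paladin | the rooftop: the bard, the elf, the knight, the mage]
11. Technician goes to the rooftop with the cleric.  [the basement: the paladin | the rooftop: the bard, the cleric, the elf, the knight, the mage]
12. Technician goes back to the basement alone.  [the basement: the paladin | the rooftop: the bard, the cleric, the elf, the knight, the mage]
13. Technician goes to the rooftop with the paladin.  [the basement: — | the rooftop: the bard, the cleric, the elf, the knight, the mage, the paladin]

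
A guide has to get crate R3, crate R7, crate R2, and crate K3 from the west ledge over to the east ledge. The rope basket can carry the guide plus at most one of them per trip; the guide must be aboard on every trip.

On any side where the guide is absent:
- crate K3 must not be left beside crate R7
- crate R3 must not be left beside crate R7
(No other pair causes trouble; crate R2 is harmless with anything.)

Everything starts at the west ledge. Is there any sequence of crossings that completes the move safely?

1. Guide goes to the east ledge with crate R7.
2. Guide goes back to the west ledge alone.
3. Guide goes to the east ledge with crate R3.
4. Guide goes back to the west ledge with crate R7.
5. Guide goes to the east ledge with crate K3.
6. Guide goes back to the west ledge alone.
7. Guide goes to the east ledge with crate R2.
8. Guide goes back to the west ledge alone.
9. Guide goes to the east ledge with crate R7.

Yes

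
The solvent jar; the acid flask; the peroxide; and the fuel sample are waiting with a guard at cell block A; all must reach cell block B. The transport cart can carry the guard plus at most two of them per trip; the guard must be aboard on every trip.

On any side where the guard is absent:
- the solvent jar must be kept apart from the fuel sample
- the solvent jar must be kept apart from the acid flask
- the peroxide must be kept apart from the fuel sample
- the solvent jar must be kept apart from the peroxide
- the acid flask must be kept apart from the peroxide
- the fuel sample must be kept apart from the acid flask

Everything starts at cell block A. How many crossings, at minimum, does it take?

impossible

Whatever the first load, the items left behind include a forbidden pair without the guard. No opening move is safe, so no plan exists.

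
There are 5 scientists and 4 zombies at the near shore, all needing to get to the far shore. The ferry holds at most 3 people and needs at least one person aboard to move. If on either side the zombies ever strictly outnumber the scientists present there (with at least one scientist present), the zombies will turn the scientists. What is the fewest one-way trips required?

Counting alone: each trip to the far shore takes at most 3 across and each return brings at least 1 back, so after t trips out (and t−1 returns) at most 3t − (t−1) of the 9 are across; that first reaches 9 at t = 4, so at least 7 crossings are needed.
The plan below uses exactly 7 crossings, so it is optimal:
1. 3 zombies → the far shore.  (the near shore: 5S 1Z; the far shore: 0S 3Z)
2. 1 zombie ← the near shore.  (the near shore: 5S 2Z; the far shore: 0S 2Z)
3. 3 scientists → the far shore.  (the near shore: 2S 2Z; the far shore: 3S 2Z)
4. 1 scientist ← the near shore.  (the near shore: 3S 2Z; the far shore: 2S 2Z)
5. 2 scientists and 1 zombie → the far shore.  (the near shore: 1S 1Z; the far shore: 4S 3Z)
6. 1 scientist ← the near shore.  (the near shore: 2S 1Z; the far shore: 3S 3Z)
7. 2 scientists and 1 zombie → the far shore.  (the near shore: 0S 0Z; the far shore: 5S 4Z)

7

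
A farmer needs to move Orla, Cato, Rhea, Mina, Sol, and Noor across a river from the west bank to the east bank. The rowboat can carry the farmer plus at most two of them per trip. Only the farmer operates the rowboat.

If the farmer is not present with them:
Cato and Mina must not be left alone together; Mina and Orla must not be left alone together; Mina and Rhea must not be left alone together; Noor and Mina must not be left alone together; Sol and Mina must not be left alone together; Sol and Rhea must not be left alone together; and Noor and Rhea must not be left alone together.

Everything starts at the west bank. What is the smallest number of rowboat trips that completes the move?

9

Counting alone: the farmer can take at most 2 across per trip to the east bank, so moving all 6 needs at least 3 loaded trips out, with a return between consecutive ones — at least 5 crossings.
The safety rule pushes this higher. Following every safe sequence of crossings, the most of the 6 that can be at the east bank as the rowboat arrives there on crossings 5, 7 is 4, 5 respectively — never all 6.
So no plan with fewer than 9 crossings exists, and this one achieves 9:
1. Farmer goes to the east bank with Mina and Rhea.  [the west bank: Cato, Noor, Orla, Sol | the east bank: Mina, Rhea]
2. Farmer goes back to the west bank with Rhea.  [the west bank: Cato, Noor, Orla, Rhea, Sol | the east bank: Mina]
3. Farmer goes to the east bank with Orla and Rhea.  [the west bank: Cato, Noor, Sol | the east bank: Mina, Orla, Rhea]
4. Farmer goes back to the west bank with Mina.  [the west bank: Cato, Mina, Noor, Sol | the east bank: Orla, Rhea]
5. Farmer goes to the east bank with Cato and Mina.  [the west bank: Noor, Sol | the east bank: Cato, Mina, Orla, Rhea]
6. Farmer goes back to the west bank with Mina.  [the west bank: Mina, Noor, Sol | the east bank: Cato, Orla, Rhea]
7. Farmer goes to the east bank with Noor and Sol.  [the west bank: Mina | the east bank: Cato, Noor, Orla, Rhea, Sol]
8. Farmer goes back to the west bank with Rhea.  [the west bank: Mina, Rhea | the east bank: Cato, Noor, Orla, Sol]
9. Farmer goes to the east bank with Mina and Rhea.  [the west bank: — | the east bank: Cato, Mina, Noor, Orla, Rhea, Sol]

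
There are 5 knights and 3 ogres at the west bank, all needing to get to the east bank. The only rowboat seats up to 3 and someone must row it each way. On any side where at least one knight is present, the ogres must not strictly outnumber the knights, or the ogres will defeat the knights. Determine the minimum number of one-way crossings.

7

Counting alone: each trip to the east bank takes at most 3 across and each return brings at least 1 back, so after t trips out (and t−1 returns) at most 3t − (t−1) of the 8 are across; that first reaches 8 at t = 4, so at least 7 crossings are needed.
The plan below uses exactly 7 crossings, so it is optimal:
1. 2 ogres → the east bank.  (the west bank: 5K 1O; the east bank: 0K 2O)
2. 1 ogre ← the west bank.  (the west bank: 5K 2O; the east bank: 0K 1O)
3. 2 knights and 1 ogre → the east bank.  (the west bank: 3K 1O; the east bank: 2K 2O)
4. 1 ogre ← the west bank.  (the west bank: 3K 2O; the east bank: 2K 1O)
5. 1 knight and 2 ogres → the east bank.  (the west bank: 2K 0O; the east bank: 3K 3O)
6. 1 ogre ← the west bank.  (the west bank: 2K 1O; the east bank: 3K 2O)
7. 2 knights and 1 ogre → the east bank.  (the west bank: 0K 0O; the east bank: 5K 3O)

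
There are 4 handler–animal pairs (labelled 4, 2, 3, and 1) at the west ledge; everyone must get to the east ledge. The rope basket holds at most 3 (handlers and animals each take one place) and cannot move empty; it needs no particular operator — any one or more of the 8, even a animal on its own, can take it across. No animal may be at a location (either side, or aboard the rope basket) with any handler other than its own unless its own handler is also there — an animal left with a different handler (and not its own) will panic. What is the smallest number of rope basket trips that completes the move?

Counting alone: each trip to the east ledge takes at most 3 across and each return brings at least 1 back, so after t trips out (and t−1 returns) at most 3t − (t−1) of the 8 are across; that first reaches 8 at t = 4, so at least 7 crossings are needed.
The safety rule pushes this higher. Following every safe sequence of crossings, the most of the 8 that can be at the east ledge as the rope basket arrives there on crossing 7 is 7 — never all 8.
So no plan with fewer than 9 crossings exists, and this one achieves 9:
1. animal 4 and handler 4 cross → the east ledge.
2. handler 4 crosses ← the west ledge.
3. animal 2, handler 2, and handler 4 cross → the east ledge.
4. animal 4 and handler 4 cross ← the west ledge.
5. handler 1, handler 3, and handler 4 cross → the east ledge.
6. animal 2 crosses ← the west ledge.
7. animal 2 and animal 4 cross → the east ledge.
8. animal 4 crosses ← the west ledge.
9. animal 1, animal 3, and animal 4 cross → the east ledge.

9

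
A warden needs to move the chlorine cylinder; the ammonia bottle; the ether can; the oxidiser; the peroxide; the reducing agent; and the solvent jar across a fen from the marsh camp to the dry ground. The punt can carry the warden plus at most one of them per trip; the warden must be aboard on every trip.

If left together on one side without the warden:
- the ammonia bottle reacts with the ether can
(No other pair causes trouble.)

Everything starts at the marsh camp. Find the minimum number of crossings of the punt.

13

Counting alone: the warden can take at most 1 across per trip to the dry ground, so moving all 7 needs at least 7 loaded trips out, with a return between consecutive ones — at least 13 crossings.
The plan below uses exactly 13 crossings, so it is optimal:
1. Warden goes to the dry ground with the ammonia bottle.
2. Warden goes back to the marsh camp alone.
3. Warden goes to the dry ground with the chlorine cylinder.
4. Warden goes back to the marsh camp alone.
5. Warden goes to the dry ground with the oxidiser.
6. Warden goes back to the marsh camp alone.
7. Warden goes to the dry ground with the peroxide.
8. Warden goes back to the marsh camp alone.
9. Warden goes to the dry ground with the reducing agent.
10. Warden goes back to the marsh camp alone.
11. Warden goes to the dry ground with the solvent jar.
12. Warden goes back to the marsh camp alone.
13. Warden goes to the dry ground with the ether can.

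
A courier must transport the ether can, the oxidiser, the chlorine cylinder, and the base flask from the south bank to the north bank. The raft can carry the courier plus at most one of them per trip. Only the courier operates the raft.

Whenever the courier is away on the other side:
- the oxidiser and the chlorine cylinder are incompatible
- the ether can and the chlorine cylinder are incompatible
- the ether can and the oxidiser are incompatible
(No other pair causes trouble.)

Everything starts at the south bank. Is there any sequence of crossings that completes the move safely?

No

Whatever the first load, the items left behind include a forbidden pair without the courier. No opening move is safe, so no plan exists.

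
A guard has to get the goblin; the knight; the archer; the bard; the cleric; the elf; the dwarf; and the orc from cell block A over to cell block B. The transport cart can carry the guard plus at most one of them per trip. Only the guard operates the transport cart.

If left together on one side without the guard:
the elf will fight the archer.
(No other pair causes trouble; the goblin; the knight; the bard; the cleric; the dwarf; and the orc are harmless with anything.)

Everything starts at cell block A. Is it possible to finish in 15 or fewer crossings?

Yes

Yes — this plan uses 15 crossings (≤ 15):
1. Guard goes to cell block B with the archer.  [cell block A: the bard, the cleric, the dwarf, the elf, the goblin, the knight, the orc | cell block B: the archer]
2. Guard goes back to cell block A alone.  [cell block A: the bard, the cleric, the dwarf, the elf, the goblin, the knight, the orc | cell block B: the archer]
3. Guard goes to cell block B with the goblin.  [cell block A: the bard, the cleric, the dwarf, the elf, the knight, the orc | cell block B: the archer, the goblin]
4. Guard goes back to cell block A alone.  [cell block A: the bard, the cleric, the dwarf, the elf, the knight, the orc | cell block B: the archer, the goblin]
5. Guard goes to cell block B with the knight.  [cell block A: the bard, the cleric, the dwarf, the elf, the orc | cell block B: the archer, the goblin, the knight]
6. Guard goes back to cell block A alone.  [cell block A: the bard, the cleric, the dwarf, the elf, the orc | cell block B: the archer, the goblin, the knight]
7. Guard goes to cell block B with the bard.  [cell block A: the cleric, the dwarf, the elf, the orc | cell block B: the archer, the bard, the goblin, the knight]
8. Guard goes back to cell block A alone.  [cell block A: the cleric, the dwarf, the elf, the orc | cell block B: the archer, the bard, the goblin, the knight]
9. Guard goes to cell block B with the cleric.  [cell block A: the dwarf, the elf, the orc | cell block B: the archer, the bard, the cleric, the goblin, the knight]
10. Guard goes back to cell block A alone.  [cell block A: the dwarf, the elf, the orc | cell block B: the archer, the bard, the cleric, the goblin, the knight]
11. Guard goes to cell block B with the dwarf.  [cell block A: the elf, the orc | cell block B: the archer, the bard, the cleric, the dwarf, the goblin, the knight]
12. Guard goes back to cell block A alone.  [cell block A: the elf, the orc | cell block B: the archer, the bard, the cleric, the dwarf, the goblin, the knight]
13. Guard goes to cell block B with the orc.  [cell block A: the elf | cell block B: the archer, the bard, the cleric, the dwarf, the goblin, the knight, the orc]
14. Guard goes back to cell block A alone.  [cell block A: the elf | cell block B: the archer, the bard, the cleric, the dwarf, the goblin, the knight, the orc]
15. Guard goes to cell block B with the elf.  [cell block A: — | cell block B: the archer, the bard, the cleric, the dwarf, the elf, the goblin, the knight, the orc]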